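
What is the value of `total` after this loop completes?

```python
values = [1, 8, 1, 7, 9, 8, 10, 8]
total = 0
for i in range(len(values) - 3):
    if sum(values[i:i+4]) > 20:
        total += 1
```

Let's trace through this code step by step.

Initialize: values = [1, 8, 1, 7, 9, 8, 10, 8]
Initialize: total = 0
Entering loop: for i in range(len(values) - 3):
After iteration 1: i = 0, total = 0
After iteration 2: i = 1, total = 1
After iteration 3: i = 2, total = 2
After iteration 4: i = 3, total = 3
After iteration 5: i = 4, total = 4
Loop ends.

Final answer: 4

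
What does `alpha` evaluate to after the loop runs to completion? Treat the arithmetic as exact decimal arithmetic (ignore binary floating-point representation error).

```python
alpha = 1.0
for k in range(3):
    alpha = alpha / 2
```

Let's trace through this code step by step.

Initialize: alpha = 1.0
Entering loop: for k in range(3):
After iteration 1: k = 0, alpha = 0.5
After iteration 2: k = 1, alpha = 0.25
After iteration 3: k = 2, alpha = 0.125
Loop ends.

Final answer: 0.125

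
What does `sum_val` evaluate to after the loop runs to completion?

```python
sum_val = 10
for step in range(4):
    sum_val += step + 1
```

Let's trace through this code step by step.

Initialize: sum_val = 10
Entering loop: for step in range(4):
After iteration 1: step = 0, sum_val = 11
After iteration 2: step = 1, sum_val = 13
After iteration 3: step = 2, sum_val = 16
After iteration 4: step = 3, sum_val = 20
Loop ends.

Final answer: 20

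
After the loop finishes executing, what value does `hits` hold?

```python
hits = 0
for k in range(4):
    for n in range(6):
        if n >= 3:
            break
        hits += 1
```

Let's trace through this code step by step.

Initialize: hits = 0
Entering loop: for k in range(4):
After iteration 1: k = 0, hits = 3
After iteration 2: k = 1, hits = 6
After iteration 3: k = 2, hits = 9
After iteration 4: k = 3, hits = 12
Loop ends.

Final answer: 12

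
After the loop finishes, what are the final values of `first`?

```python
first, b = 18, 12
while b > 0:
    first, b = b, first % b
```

Let's trace through this code step by step.

Initialize: first = 18
Initialize: b = 12
Entering loop: while b > 0:
After iteration 1: first = 12, b = 6
After iteration 2: first = 6, b = 0
Loop ends.

Final answer: 6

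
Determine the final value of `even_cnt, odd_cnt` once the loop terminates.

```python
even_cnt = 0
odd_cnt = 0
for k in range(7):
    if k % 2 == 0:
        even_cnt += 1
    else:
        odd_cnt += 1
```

Let's trace through this code step by step.

Initialize: even_cnt = 0
Initialize: odd_cnt = 0
Entering loop: for k in range(7):
After iteration 1: k = 0, even_cnt = 1, odd_cnt = 0
After iteration 2: k = 1, even_cnt = 1, odd_cnt = 1
After iteration 3: k = 2, even_cnt = 2, odd_cnt = 1
After iteration 4: k = 3, even_cnt = 2, odd_cnt = 2
After iteration 5: k = 4, even_cnt = 3, odd_cnt = 2
After iteration 6: k = 5, even_cnt = 3, odd_cnt = 3
After iteration 7: k = 6, even_cnt = 4, odd_cnt = 3
Loop ends.

Final answer: 4, 3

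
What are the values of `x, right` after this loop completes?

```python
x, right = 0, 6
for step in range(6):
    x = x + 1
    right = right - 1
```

Let's trace through this code step by step.

Initialize: x = 0
Initialize: right = 6
Entering loop: for step in range(6):
After iteration 1: step = 0, x = 1, right = 5
After iteration 2: step = 1, x = 2, right = 4
After iteration 3: step = 2, x = 3, right = 3
After iteration 4: step = 3, x = 4, right = 2
After iteration 5: step = 4, x = 5, right = 1
After iteration 6: step = 5, x = 6, right = 0
Loop ends.

Final answer: 6, 0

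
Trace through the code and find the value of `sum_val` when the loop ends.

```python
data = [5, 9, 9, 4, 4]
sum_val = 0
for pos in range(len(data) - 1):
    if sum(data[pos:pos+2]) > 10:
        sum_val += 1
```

Let's trace through this code step by step.

Initialize: data = [5, 9, 9, 4, 4]
Initialize: sum_val = 0
Entering loop: for pos in range(len(data) - 1):
After iteration 1: pos = 0, sum_val = 1
After iteration 2: pos = 1, sum_val = 2
After iteration 3: pos = 2, sum_val = 3
After iteration 4: pos = 3, sum_val = 3
Loop ends.

Final answer: 3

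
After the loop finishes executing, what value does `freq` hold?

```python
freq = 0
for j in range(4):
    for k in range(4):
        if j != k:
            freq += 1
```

Let's trace through this code step by step.

Initialize: freq = 0
Entering loop: for j in range(4):
After iteration 1: j = 0, freq = 3
After iteration 2: j = 1, freq = 6
After iteration 3: j = 2, freq = 9
After iteration 4: j = 3, freq = 12
Loop ends.

Final answer: 12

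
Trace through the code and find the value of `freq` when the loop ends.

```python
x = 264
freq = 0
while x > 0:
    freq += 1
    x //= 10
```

Let's trace through this code step by step.

Initialize: x = 264
Initialize: freq = 0
Entering loop: while x > 0:
After iteration 1: x = 26, freq = 1
After iteration 2: x = 2, freq = 2
After iteration 3: x = 0, freq = 3
Loop ends.

Final answer: 3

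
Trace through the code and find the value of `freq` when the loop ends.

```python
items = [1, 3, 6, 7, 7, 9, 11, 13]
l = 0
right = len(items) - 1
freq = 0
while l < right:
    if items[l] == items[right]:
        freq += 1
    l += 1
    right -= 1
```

Let's trace through this code step by step.

Initialize: items = [1, 3, 6, 7, 7, 9, 11, 13]
Initialize: l = 0
Initialize: right = 7
Initialize: freq = 0
Entering loop: while l < right:
After iteration 1: l = 1, right = 6, freq = 0
After iteration 2: l = 2, right = 5, freq = 0
After iteration 3: l = 3, right = 4, freq = 0
After iteration 4: l = 4, right = 3, freq = 1
Loop ends.

Final answer: 1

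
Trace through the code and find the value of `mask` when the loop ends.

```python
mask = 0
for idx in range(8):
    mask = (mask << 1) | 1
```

Let's trace through this code step by step.

Initialize: mask = 0
Entering loop: for idx in range(8):
After iteration 1: idx = 0, mask = 1
After iteration 2: idx = 1, mask = 3
After iteration 3: idx = 2, mask = 7
After iteration 4: idx = 3, mask = 15
After iteration 5: idx = 4, mask = 31
After iteration 6: idx = 5, mask = 63
After iteration 7: idx = 6, mask = 127
After iteration 8: idx = 7, mask = 255
Loop ends.

Final answer: 255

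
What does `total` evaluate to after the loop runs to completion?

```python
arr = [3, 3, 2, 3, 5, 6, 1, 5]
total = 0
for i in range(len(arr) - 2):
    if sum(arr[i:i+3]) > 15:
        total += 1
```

Let's trace through this code step by step.

Initialize: arr = [3, 3, 2, 3, 5, 6, 1, 5]
Initialize: total = 0
Entering loop: for i in range(len(arr) - 2):
After iteration 1: i = 0, total = 0
After iteration 2: i = 1, total = 0
After iteration 3: i = 2, total = 0
After iteration 4: i = 3, total = 0
After iteration 5: i = 4, total = 0
After iteration 6: i = 5, total = 0
Loop ends.

Final answer: 0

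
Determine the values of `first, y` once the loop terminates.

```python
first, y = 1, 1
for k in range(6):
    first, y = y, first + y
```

Let's trace through this code step by step.

Initialize: first = 1
Initialize: y = 1
Entering loop: for k in range(6):
After iteration 1: k = 0, first = 1, y = 2
After iteration 2: k = 1, first = 2, y = 3
After iteration 3: k = 2, first = 3, y = 5
After iteration 4: k = 3, first = 5, y = 8
After iteration 5: k = 4, first = 8, y = 13
After iteration 6: k = 5, first = 13, y = 21
Loop ends.

Final answer: 13, 21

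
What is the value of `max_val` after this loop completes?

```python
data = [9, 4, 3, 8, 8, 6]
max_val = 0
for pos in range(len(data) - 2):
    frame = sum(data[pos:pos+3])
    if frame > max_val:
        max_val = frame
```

Let's trace through this code step by step.

Initialize: data = [9, 4, 3, 8, 8, 6]
Initialize: max_val = 0
Entering loop: for pos in range(len(data) - 2):
After iteration 1: pos = 0, max_val = 16, frame = 16
After iteration 2: pos = 1, max_val = 16, frame = 15
After iteration 3: pos = 2, max_val = 19, frame = 19
After iteration 4: pos = 3, max_val = 22, frame = 22
Loop ends.

Final answer: 22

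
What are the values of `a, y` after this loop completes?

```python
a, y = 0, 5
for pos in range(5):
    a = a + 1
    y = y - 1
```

Let's trace through this code step by step.

Initialize: a = 0
Initialize: y = 5
Entering loop: for pos in range(5):
After iteration 1: pos = 0, a = 1, y = 4
After iteration 2: pos = 1, a = 2, y = 3
After iteration 3: pos = 2, a = 3, y = 2
After iteration 4: pos = 3, a = 4, y = 1
After iteration 5: pos = 4, a = 5, y = 0
Loop ends.

Final answer: 5, 0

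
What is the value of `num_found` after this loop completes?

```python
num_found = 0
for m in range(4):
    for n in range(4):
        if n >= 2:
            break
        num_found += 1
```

Let's trace through this code step by step.

Initialize: num_found = 0
Entering loop: for m in range(4):
After iteration 1: m = 0, num_found = 2
After iteration 2: m = 1, num_found = 4
After iteration 3: m = 2, num_found = 6
After iteration 4: m = 3, num_found = 8
Loop ends.

Final answer: 8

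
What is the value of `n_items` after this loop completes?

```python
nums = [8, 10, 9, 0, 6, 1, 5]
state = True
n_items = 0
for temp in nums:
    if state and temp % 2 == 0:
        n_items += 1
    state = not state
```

Let's trace through this code step by step.

Initialize: nums = [8, 10, 9, 0, 6, 1, 5]
Initialize: state = True
Initialize: n_items = 0
Entering loop: for temp in nums:
After iteration 1: temp = 8, state = False, n_items = 1
After iteration 2: temp = 10, state = True, n_items = 1
After iteration 3: temp = 9, state = False, n_items = 1
After iteration 4: temp = 0, state = True, n_items = 1
After iteration 5: temp = 6, state = False, n_items = 2
After iteration 6: temp = 1, state = True, n_items = 2
After iteration 7: temp = 5, state = False, n_items = 2
Loop ends.

Final answer: 2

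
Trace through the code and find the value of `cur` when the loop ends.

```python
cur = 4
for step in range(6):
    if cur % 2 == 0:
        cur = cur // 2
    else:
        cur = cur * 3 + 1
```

Let's trace through this code step by step.

Initialize: cur = 4
Entering loop: for step in range(6):
After iteration 1: step = 0, cur = 2
After iteration 2: step = 1, cur = 1
After iteration 3: step = 2, cur = 4
After iteration 4: step = 3, cur = 2
After iteration 5: step = 4, cur = 1
After iteration 6: step = 5, cur = 4
Loop ends.

Final answer: 4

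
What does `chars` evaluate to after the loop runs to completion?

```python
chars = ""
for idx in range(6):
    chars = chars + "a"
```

Let's trace through this code step by step.

Initialize: chars = ''
Entering loop: for idx in range(6):
After iteration 1: idx = 0, chars = 'a'
After iteration 2: idx = 1, chars = 'aa'
After iteration 3: idx = 2, chars = 'aaa'
After iteration 4: idx = 3, chars = 'aaaa'
After iteration 5: idx = 4, chars = 'aaaaa'
After iteration 6: idx = 5, chars = 'aaaaaa'
Loop ends.

Final answer: 'aaaaaa'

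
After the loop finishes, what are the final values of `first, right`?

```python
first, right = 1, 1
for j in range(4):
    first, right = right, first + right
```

Let's trace through this code step by step.

Initialize: first = 1
Initialize: right = 1
Entering loop: for j in range(4):
After iteration 1: j = 0, first = 1, right = 2
After iteration 2: j = 1, first = 2, right = 3
After iteration 3: j = 2, first = 3, right = 5
After iteration 4: j = 3, first = 5, right = 8
Loop ends.

Final answer: 5, 8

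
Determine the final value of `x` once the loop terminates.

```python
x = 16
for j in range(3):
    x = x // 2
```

Let's trace through this code step by step.

Initialize: x = 16
Entering loop: for j in range(3):
After iteration 1: j = 0, x = 8
After iteration 2: j = 1, x = 4
After iteration 3: j = 2, x = 2
Loop ends.

Final answer: 2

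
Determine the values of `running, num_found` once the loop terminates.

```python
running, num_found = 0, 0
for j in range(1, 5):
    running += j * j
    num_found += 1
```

Let's trace through this code step by step.

Initialize: running = 0
Initialize: num_found = 0
Entering loop: for j in range(1, 5):
After iteration 1: j = 1, running = 1, num_found = 1
After iteration 2: j = 2, running = 5, num_found = 2
After iteration 3: j = 3, running = 14, num_found = 3
After iteration 4: j = 4, running = 30, num_found = 4
Loop ends.

Final answer: 30, 4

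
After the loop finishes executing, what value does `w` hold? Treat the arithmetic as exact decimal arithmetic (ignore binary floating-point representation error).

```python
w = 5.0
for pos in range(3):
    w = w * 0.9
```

Let's trace through this code step by step.

Initialize: w = 5.0
Entering loop: for pos in range(3):
After iteration 1: pos = 0, w = 4.5
After iteration 2: pos = 1, w = 4.05
After iteration 3: pos = 2, w = 3.645
Loop ends.

Final answer: 3.645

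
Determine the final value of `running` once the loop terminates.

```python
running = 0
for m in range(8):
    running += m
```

Let's trace through this code step by step.

Initialize: running = 0
Entering loop: for m in range(8):
After iteration 1: m = 0, running = 0
After iteration 2: m = 1, running = 1
After iteration 3: m = 2, running = 3
After iteration 4: m = 3, running = 6
After iteration 5: m = 4, running = 10
After iteration 6: m = 5, running = 15
After iteration 7: m = 6, running = 21
After iteration 8: m = 7, running = 28
Loop ends.

Final answer: 28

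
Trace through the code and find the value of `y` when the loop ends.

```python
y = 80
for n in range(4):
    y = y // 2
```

Let's trace through this code step by step.

Initialize: y = 80
Entering loop: for n in range(4):
After iteration 1: n = 0, y = 40
After iteration 2: n = 1, y = 20
After iteration 3: n = 2, y = 10
After iteration 4: n = 3, y = 5
Loop ends.

Final answer: 5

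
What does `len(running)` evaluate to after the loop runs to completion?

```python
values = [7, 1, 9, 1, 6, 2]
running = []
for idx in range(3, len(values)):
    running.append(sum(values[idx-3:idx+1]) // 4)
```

Let's trace through this code step by step.

Initialize: values = [7, 1, 9, 1, 6, 2]
Initialize: running = []
Entering loop: for idx in range(3, len(values)):
After iteration 1: idx = 3, running = [4]
After iteration 2: idx = 4, running = [4, 4]
After iteration 3: idx = 5, running = [4, 4, 4]
Loop ends.
len(running) = 3

Final answer: 3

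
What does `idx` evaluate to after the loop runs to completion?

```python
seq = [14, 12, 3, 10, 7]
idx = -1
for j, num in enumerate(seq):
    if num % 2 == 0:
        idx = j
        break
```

Let's trace through this code step by step.

Initialize: seq = [14, 12, 3, 10, 7]
Initialize: idx = -1
Entering loop: for j, num in enumerate(seq):
After iteration 1: j = 0, num = 14, idx = 0
Loop ends.

Final answer: 0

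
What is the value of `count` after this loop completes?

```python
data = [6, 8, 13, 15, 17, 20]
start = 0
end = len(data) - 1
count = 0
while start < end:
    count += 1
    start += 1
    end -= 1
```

Let's trace through this code step by step.

Initialize: data = [6, 8, 13, 15, 17, 20]
Initialize: start = 0
Initialize: end = 5
Initialize: count = 0
Entering loop: while start < end:
After iteration 1: start = 1, end = 4, count = 1
After iteration 2: start = 2, end = 3, count = 2
After iteration 3: start = 3, end = 2, count = 3
Loop ends.

Final answer: 3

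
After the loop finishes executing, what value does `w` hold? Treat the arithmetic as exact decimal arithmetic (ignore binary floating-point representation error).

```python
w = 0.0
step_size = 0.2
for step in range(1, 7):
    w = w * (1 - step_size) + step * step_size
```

Let's trace through this code step by step.

Initialize: w = 0.0
Initialize: step_size = 0.2
Entering loop: for step in range(1, 7):
After iteration 1: step = 1, w = 0.2
After iteration 2: step = 2, w = 0.56
After iteration 3: step = 3, w = 1.048
After iteration 4: step = 4, w = 1.6384
After iteration 5: step = 5, w = 2.31072
After iteration 6: step = 6, w = 3.048576
Loop ends.

Final answer: 3.048576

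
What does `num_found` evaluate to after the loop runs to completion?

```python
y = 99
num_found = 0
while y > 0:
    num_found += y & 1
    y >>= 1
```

Let's trace through this code step by step.

Initialize: y = 99
Initialize: num_found = 0
Entering loop: while y > 0:
After iteration 1: y = 49, num_found = 1
After iteration 2: y = 24, num_found = 2
After iteration 3: y = 12, num_found = 2
After iteration 4: y = 6, num_found = 2
After iteration 5: y = 3, num_found = 2
After iteration 6: y = 1, num_found = 3
After iteration 7: y = 0, num_found = 4
Loop ends.

Final answer: 4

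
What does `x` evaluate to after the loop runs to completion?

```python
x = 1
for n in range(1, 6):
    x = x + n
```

Let's trace through this code step by step.

Initialize: x = 1
Entering loop: for n in range(1, 6):
After iteration 1: n = 1, x = 2
After iteration 2: n = 2, x = 4
After iteration 3: n = 3, x = 7
After iteration 4: n = 4, x = 11
After iteration 5: n = 5, x = 16
Loop ends.

Final answer: 16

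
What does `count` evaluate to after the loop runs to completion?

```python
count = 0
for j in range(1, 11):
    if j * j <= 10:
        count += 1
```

Let's trace through this code step by step.

Initialize: count = 0
Entering loop: for j in range(1, 11):
After iteration 1: j = 1, count = 1
After iteration 2: j = 2, count = 2
After iteration 3: j = 3, count = 3
After iteration 4: j = 4, count = 3
After iteration 5: j = 5, count = 3
After iteration 6: j = 6, count = 3
After iteration 7: j = 7, count = 3
After iteration 8: j = 8, count = 3
After iteration 9: j = 9, count = 3
After iteration 10: j = 10, count = 3
Loop ends.

Final answer: 3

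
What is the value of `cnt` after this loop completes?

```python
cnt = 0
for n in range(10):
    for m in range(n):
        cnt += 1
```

Let's trace through this code step by step.

Initialize: cnt = 0
Entering loop: for n in range(10):
After iteration 1: n = 0, cnt = 0
After iteration 2: n = 1, cnt = 1, m = 0
After iteration 3: n = 2, cnt = 3, m = 1
After iteration 4: n = 3, cnt = 6, m = 2
After iteration 5: n = 4, cnt = 10, m = 3
After iteration 6: n = 5, cnt = 15, m = 4
After iteration 7: n = 6, cnt = 21, m = 5
After iteration 8: n = 7, cnt = 28, m = 6
After iteration 9: n = 8, cnt = 36, m = 7
After iteration 10: n = 9, cnt = 45, m = 8
Loop ends.

Final answer: 45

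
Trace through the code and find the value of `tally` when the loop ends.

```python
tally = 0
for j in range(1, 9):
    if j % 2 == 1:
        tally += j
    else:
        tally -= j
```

Let's trace through this code step by step.

Initialize: tally = 0
Entering loop: for j in range(1, 9):
After iteration 1: j = 1, tally = 1
After iteration 2: j = 2, tally = -1
After iteration 3: j = 3, tally = 2
After iteration 4: j = 4, tally = -2
After iteration 5: j = 5, tally = 3
After iteration 6: j = 6, tally = -3
After iteration 7: j = 7, tally = 4
After iteration 8: j = 8, tally = -4
Loop ends.

Final answer: -4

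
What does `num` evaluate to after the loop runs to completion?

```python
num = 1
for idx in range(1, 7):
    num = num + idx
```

Let's trace through this code step by step.

Initialize: num = 1
Entering loop: for idx in range(1, 7):
After iteration 1: idx = 1, num = 2
After iteration 2: idx = 2, num = 4
After iteration 3: idx = 3, num = 7
After iteration 4: idx = 4, num = 11
After iteration 5: idx = 5, num = 16
After iteration 6: idx = 6, num = 22
Loop ends.

Final answer: 22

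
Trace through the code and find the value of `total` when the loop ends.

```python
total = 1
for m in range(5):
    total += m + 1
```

Let's trace through this code step by step.

Initialize: total = 1
Entering loop: for m in range(5):
After iteration 1: m = 0, total = 2
After iteration 2: m = 1, total = 4
After iteration 3: m = 2, total = 7
After iteration 4: m = 3, total = 11
After iteration 5: m = 4, total = 16
Loop ends.

Final answer: 16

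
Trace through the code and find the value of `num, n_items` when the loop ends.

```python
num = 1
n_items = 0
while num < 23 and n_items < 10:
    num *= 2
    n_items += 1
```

Let's trace through this code step by step.

Initialize: num = 1
Initialize: n_items = 0
Entering loop: while num < 23 and n_items < 10:
After iteration 1: num = 2, n_items = 1
After iteration 2: num = 4, n_items = 2
After iteration 3: num = 8, n_items = 3
After iteration 4: num = 16, n_items = 4
After iteration 5: num = 32, n_items = 5
Loop ends.

Final answer: 32, 5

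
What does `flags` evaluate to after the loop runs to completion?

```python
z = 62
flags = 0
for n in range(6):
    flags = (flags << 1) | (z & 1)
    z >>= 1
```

Let's trace through this code step by step.

Initialize: z = 62
Initialize: flags = 0
Entering loop: for n in range(6):
After iteration 1: n = 0, z = 31, flags = 0
After iteration 2: n = 1, z = 15, flags = 1
After iteration 3: n = 2, z = 7, flags = 3
After iteration 4: n = 3, z = 3, flags = 7
After iteration 5: n = 4, z = 1, flags = 15
After iteration 6: n = 5, z = 0, flags = 31
Loop ends.

Final answer: 31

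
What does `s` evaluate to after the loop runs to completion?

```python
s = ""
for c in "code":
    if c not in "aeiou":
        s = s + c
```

Let's trace through this code step by step.

Initialize: s = ''
Entering loop: for c in "code":
After iteration 1: c = 'c', s = 'c'
After iteration 2: c = 'o', s = 'c'
After iteration 3: c = 'd', s = 'cd'
After iteration 4: c = 'e', s = 'cd'
Loop ends.

Final answer: 'cd'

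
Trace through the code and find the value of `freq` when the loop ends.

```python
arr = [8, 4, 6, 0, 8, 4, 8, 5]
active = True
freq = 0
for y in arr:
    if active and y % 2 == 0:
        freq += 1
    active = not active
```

Let's trace through this code step by step.

Initialize: arr = [8, 4, 6, 0, 8, 4, 8, 5]
Initialize: active = True
Initialize: freq = 0
Entering loop: for y in arr:
After iteration 1: y = 8, active = False, freq = 1
After iteration 2: y = 4, active = True, freq = 1
After iteration 3: y = 6, active = False, freq = 2
After iteration 4: y = 0, active = True, freq = 2
After iteration 5: y = 8, active = False, freq = 3
After iteration 6: y = 4, active = True, freq = 3
After iteration 7: y = 8, active = False, freq = 4
After iteration 8: y = 5, active = True, freq = 4
Loop ends.

Final answer: 4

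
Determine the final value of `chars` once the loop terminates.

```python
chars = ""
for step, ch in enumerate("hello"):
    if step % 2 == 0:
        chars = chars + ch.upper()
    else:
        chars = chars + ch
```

Let's trace through this code step by step.

Initialize: chars = ''
Entering loop: for step, ch in enumerate("hello"):
After iteration 1: step = 0, ch = 'h', chars = 'H'
After iteration 2: step = 1, ch = 'e', chars = 'He'
After iteration 3: step = 2, ch = 'l', chars = 'HeL'
After iteration 4: step = 3, ch = 'l', chars = 'HeLl'
After iteration 5: step = 4, ch = 'o', chars = 'HeLlO'
Loop ends.

Final answer: 'HeLlO'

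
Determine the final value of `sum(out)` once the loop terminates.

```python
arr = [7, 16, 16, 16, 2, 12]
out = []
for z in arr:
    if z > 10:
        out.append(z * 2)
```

Let's trace through this code step by step.

Initialize: arr = [7, 16, 16, 16, 2, 12]
Initialize: out = []
Entering loop: for z in arr:
After iteration 1: z = 7, out = []
After iteration 2: z = 16, out = [32]
After iteration 3: z = 16, out = [32, 32]
After iteration 4: z = 16, out = [32, 32, 32]
After iteration 5: z = 2, out = [32, 32, 32]
After iteration 6: z = 12, out = [32, 32, 32, 24]
Loop ends.
sum(out) = 120

Final answer: 120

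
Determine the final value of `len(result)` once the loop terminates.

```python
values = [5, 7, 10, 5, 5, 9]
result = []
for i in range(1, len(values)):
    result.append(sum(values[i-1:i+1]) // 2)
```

Let's trace through this code step by step.

Initialize: values = [5, 7, 10, 5, 5, 9]
Initialize: result = []
Entering loop: for i in range(1, len(values)):
After iteration 1: i = 1, result = [6]
After iteration 2: i = 2, result = [6, 8]
After iteration 3: i = 3, result = [6, 8, 7]
After iteration 4: i = 4, result = [6, 8, 7, 5]
After iteration 5: i = 5, result = [6, 8, 7, 5, 7]
Loop ends.
len(result) = 5

Final answer: 5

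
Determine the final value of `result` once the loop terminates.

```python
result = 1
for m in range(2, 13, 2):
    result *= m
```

Let's trace through this code step by step.

Initialize: result = 1
Entering loop: for m in range(2, 13, 2):
After iteration 1: m = 2, result = 2
After iteration 2: m = 4, result = 8
After iteration 3: m = 6, result = 48
After iteration 4: m = 8, result = 384
After iteration 5: m = 10, result = 3840
After iteration 6: m = 12, result = 46080
Loop ends.

Final answer: 46080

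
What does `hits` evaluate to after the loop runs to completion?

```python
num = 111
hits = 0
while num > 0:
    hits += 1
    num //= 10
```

Let's trace through this code step by step.

Initialize: num = 111
Initialize: hits = 0
Entering loop: while num > 0:
After iteration 1: num = 11, hits = 1
After iteration 2: num = 1, hits = 2
After iteration 3: num = 0, hits = 3
Loop ends.

Final answer: 3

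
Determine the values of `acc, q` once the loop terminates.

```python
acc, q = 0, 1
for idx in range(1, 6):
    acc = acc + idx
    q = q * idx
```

Let's trace through this code step by step.

Initialize: acc = 0
Initialize: q = 1
Entering loop: for idx in range(1, 6):
After iteration 1: idx = 1, acc = 1, q = 1
After iteration 2: idx = 2, acc = 3, q = 2
After iteration 3: idx = 3, acc = 6, q = 6
After iteration 4: idx = 4, acc = 10, q = 24
After iteration 5: idx = 5, acc = 15, q = 120
Loop ends.

Final answer: 15, 120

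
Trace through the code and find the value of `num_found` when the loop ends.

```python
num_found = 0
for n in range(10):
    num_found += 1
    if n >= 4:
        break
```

Let's trace through this code step by step.

Initialize: num_found = 0
Entering loop: for n in range(10):
After iteration 1: n = 0, num_found = 1
After iteration 2: n = 1, num_found = 2
After iteration 3: n = 2, num_found = 3
After iteration 4: n = 3, num_found = 4
After iteration 5: n = 4, num_found = 5
Loop ends.

Final answer: 5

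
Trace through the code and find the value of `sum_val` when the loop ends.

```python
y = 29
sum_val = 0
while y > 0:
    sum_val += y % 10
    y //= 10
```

Let's trace through this code step by step.

Initialize: y = 29
Initialize: sum_val = 0
Entering loop: while y > 0:
After iteration 1: y = 2, sum_val = 9
After iteration 2: y = 0, sum_val = 11
Loop ends.

Final answer: 11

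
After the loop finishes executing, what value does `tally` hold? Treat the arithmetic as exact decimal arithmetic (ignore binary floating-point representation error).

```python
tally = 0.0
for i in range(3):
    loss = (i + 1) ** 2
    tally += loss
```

Let's trace through this code step by step.

Initialize: tally = 0.0
Entering loop: for i in range(3):
After iteration 1: i = 0, tally = 1.0, loss = 1
After iteration 2: i = 1, tally = 5.0, loss = 4
After iteration 3: i = 2, tally = 14.0, loss = 9
Loop ends.

Final answer: 14.0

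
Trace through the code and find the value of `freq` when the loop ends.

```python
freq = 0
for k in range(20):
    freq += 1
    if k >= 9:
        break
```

Let's trace through this code step by step.

Initialize: freq = 0
Entering loop: for k in range(20):
After iteration 1: k = 0, freq = 1
After iteration 2: k = 1, freq = 2
After iteration 3: k = 2, freq = 3
After iteration 4: k = 3, freq = 4
After iteration 5: k = 4, freq = 5
After iteration 6: k = 5, freq = 6
After iteration 7: k = 6, freq = 7
After iteration 8: k = 7, freq = 8
After iteration 9: k = 8, freq = 9
After iteration 10: k = 9, freq = 10
Loop ends.

Final answer: 10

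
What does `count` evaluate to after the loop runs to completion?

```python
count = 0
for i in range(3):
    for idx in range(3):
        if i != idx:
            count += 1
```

Let's trace through this code step by step.

Initialize: count = 0
Entering loop: for i in range(3):
After iteration 1: i = 0, count = 2
After iteration 2: i = 1, count = 4
After iteration 3: i = 2, count = 6
Loop ends.

Final answer: 6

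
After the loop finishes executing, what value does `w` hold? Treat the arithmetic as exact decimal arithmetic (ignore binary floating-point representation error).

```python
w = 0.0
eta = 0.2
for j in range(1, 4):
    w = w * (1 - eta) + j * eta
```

Let's trace through this code step by step.

Initialize: w = 0.0
Initialize: eta = 0.2
Entering loop: for j in range(1, 4):
After iteration 1: j = 1, w = 0.2
After iteration 2: j = 2, w = 0.56
After iteration 3: j = 3, w = 1.048
Loop ends.

Final answer: 1.048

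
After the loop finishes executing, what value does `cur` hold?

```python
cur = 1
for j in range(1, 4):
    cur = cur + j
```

Let's trace through this code step by step.

Initialize: cur = 1
Entering loop: for j in range(1, 4):
After iteration 1: j = 1, cur = 2
After iteration 2: j = 2, cur = 4
After iteration 3: j = 3, cur = 7
Loop ends.

Final answer: 7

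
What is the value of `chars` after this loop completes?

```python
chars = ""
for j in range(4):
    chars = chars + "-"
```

Let's trace through this code step by step.

Initialize: chars = ''
Entering loop: for j in range(4):
After iteration 1: j = 0, chars = '-'
After iteration 2: j = 1, chars = '--'
After iteration 3: j = 2, chars = '---'
After iteration 4: j = 3, chars = '----'
Loop ends.

Final answer: '----'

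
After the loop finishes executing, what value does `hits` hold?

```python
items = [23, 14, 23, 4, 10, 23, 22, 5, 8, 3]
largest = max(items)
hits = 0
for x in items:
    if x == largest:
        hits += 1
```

Let's trace through this code step by step.

Initialize: items = [23, 14, 23, 4, 10, 23, 22, 5, 8, 3]
Initialize: largest = 23
Initialize: hits = 0
Entering loop: for x in items:
After iteration 1: x = 23, hits = 1
After iteration 2: x = 14, hits = 1
After iteration 3: x = 23, hits = 2
After iteration 4: x = 4, hits = 2
After iteration 5: x = 10, hits = 2
After iteration 6: x = 23, hits = 3
After iteration 7: x = 22, hits = 3
After iteration 8: x = 5, hits = 3
After iteration 9: x = 8, hits = 3
After iteration 10: x = 3, hits = 3
Loop ends.

Final answer: 3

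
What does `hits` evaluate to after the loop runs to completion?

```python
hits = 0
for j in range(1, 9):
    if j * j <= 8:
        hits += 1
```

Let's trace through this code step by step.

Initialize: hits = 0
Entering loop: for j in range(1, 9):
After iteration 1: j = 1, hits = 1
After iteration 2: j = 2, hits = 2
After iteration 3: j = 3, hits = 2
After iteration 4: j = 4, hits = 2
After iteration 5: j = 5, hits = 2
After iteration 6: j = 6, hits = 2
After iteration 7: j = 7, hits = 2
After iteration 8: j = 8, hits = 2
Loop ends.

Final answer: 2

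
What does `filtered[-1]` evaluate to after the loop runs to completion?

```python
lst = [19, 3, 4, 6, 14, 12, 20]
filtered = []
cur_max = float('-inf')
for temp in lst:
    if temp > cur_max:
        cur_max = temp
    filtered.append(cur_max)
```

Let's trace through this code step by step.

Initialize: lst = [19, 3, 4, 6, 14, 12, 20]
Initialize: filtered = []
Initialize: cur_max = -inf
Entering loop: for temp in lst:
After iteration 1: temp = 19, filtered = [19], cur_max = 19
After iteration 2: temp = 3, filtered = [19, 19], cur_max = 19
After iteration 3: temp = 4, filtered = [19, 19, 19], cur_max = 19
After iteration 4: temp = 6, filtered = [19, 19, 19, 19], cur_max = 19
After iteration 5: temp = 14, filtered = [19, 19, 19, 19, 19], cur_max = 19
After iteration 6: temp = 12, filtered = [19, 19, 19, 19, 19, 19], cur_max = 19
After iteration 7: temp = 20, filtered = [19, 19, 19, 19, 19, 19, 20], cur_max = 20
Loop ends.
filtered[-1] = 20

Final answer: 20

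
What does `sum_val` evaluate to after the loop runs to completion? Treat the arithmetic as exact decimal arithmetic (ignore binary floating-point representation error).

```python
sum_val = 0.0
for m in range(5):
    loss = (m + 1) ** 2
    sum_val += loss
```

Let's trace through this code step by step.

Initialize: sum_val = 0.0
Entering loop: for m in range(5):
After iteration 1: m = 0, sum_val = 1.0, loss = 1
After iteration 2: m = 1, sum_val = 5.0, loss = 4
After iteration 3: m = 2, sum_val = 14.0, loss = 9
After iteration 4: m = 3, sum_val = 30.0, loss = 16
After iteration 5: m = 4, sum_val = 55.0, loss = 25
Loop ends.

Final answer: 55.0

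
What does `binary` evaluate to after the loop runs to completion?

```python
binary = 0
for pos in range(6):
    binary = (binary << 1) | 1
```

Let's trace through this code step by step.

Initialize: binary = 0
Entering loop: for pos in range(6):
After iteration 1: pos = 0, binary = 1
After iteration 2: pos = 1, binary = 3
After iteration 3: pos = 2, binary = 7
After iteration 4: pos = 3, binary = 15
After iteration 5: pos = 4, binary = 31
After iteration 6: pos = 5, binary = 63
Loop ends.

Final answer: 63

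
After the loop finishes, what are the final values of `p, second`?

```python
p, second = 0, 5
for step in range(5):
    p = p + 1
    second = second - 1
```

Let's trace through this code step by step.

Initialize: p = 0
Initialize: second = 5
Entering loop: for step in range(5):
After iteration 1: step = 0, p = 1, second = 4
After iteration 2: step = 1, p = 2, second = 3
After iteration 3: step = 2, p = 3, second = 2
After iteration 4: step = 3, p = 4, second = 1
After iteration 5: step = 4, p = 5, second = 0
Loop ends.

Final answer: 5, 0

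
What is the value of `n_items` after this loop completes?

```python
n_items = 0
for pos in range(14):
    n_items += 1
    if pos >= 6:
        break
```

Let's trace through this code step by step.

Initialize: n_items = 0
Entering loop: for pos in range(14):
After iteration 1: pos = 0, n_items = 1
After iteration 2: pos = 1, n_items = 2
After iteration 3: pos = 2, n_items = 3
After iteration 4: pos = 3, n_items = 4
After iteration 5: pos = 4, n_items = 5
After iteration 6: pos = 5, n_items = 6
After iteration 7: pos = 6, n_items = 7
Loop ends.

Final answer: 7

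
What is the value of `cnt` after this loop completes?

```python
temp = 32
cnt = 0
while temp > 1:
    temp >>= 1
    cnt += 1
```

Let's trace through this code step by step.

Initialize: temp = 32
Initialize: cnt = 0
Entering loop: while temp > 1:
After iteration 1: temp = 16, cnt = 1
After iteration 2: temp = 8, cnt = 2
After iteration 3: temp = 4, cnt = 3
After iteration 4: temp = 2, cnt = 4
After iteration 5: temp = 1, cnt = 5
Loop ends.

Final answer: 5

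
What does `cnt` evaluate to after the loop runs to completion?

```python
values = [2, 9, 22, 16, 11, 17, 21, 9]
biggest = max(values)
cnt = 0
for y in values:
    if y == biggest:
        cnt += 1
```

Let's trace through this code step by step.

Initialize: values = [2, 9, 22, 16, 11, 17, 21, 9]
Initialize: biggest = 22
Initialize: cnt = 0
Entering loop: for y in values:
After iteration 1: y = 2, cnt = 0
After iteration 2: y = 9, cnt = 0
After iteration 3: y = 22, cnt = 1
After iteration 4: y = 16, cnt = 1
After iteration 5: y = 11, cnt = 1
After iteration 6: y = 17, cnt = 1
After iteration 7: y = 21, cnt = 1
After iteration 8: y = 9, cnt = 1
Loop ends.

Final answer: 1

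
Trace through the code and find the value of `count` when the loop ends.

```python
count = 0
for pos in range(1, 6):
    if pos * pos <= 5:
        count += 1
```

Let's trace through this code step by step.

Initialize: count = 0
Entering loop: for pos in range(1, 6):
After iteration 1: pos = 1, count = 1
After iteration 2: pos = 2, count = 2
After iteration 3: pos = 3, count = 2
After iteration 4: pos = 4, count = 2
After iteration 5: pos = 5, count = 2
Loop ends.

Final answer: 2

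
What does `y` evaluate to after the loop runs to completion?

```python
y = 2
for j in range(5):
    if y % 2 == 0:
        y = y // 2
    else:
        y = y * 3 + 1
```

Let's trace through this code step by step.

Initialize: y = 2
Entering loop: for j in range(5):
After iteration 1: j = 0, y = 1
After iteration 2: j = 1, y = 4
After iteration 3: j = 2, y = 2
After iteration 4: j = 3, y = 1
After iteration 5: j = 4, y = 4
Loop ends.

Final answer: 4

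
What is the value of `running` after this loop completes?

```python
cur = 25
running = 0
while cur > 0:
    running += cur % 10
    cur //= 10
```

Let's trace through this code step by step.

Initialize: cur = 25
Initialize: running = 0
Entering loop: while cur > 0:
After iteration 1: cur = 2, running = 5
After iteration 2: cur = 0, running = 7
Loop ends.

Final answer: 7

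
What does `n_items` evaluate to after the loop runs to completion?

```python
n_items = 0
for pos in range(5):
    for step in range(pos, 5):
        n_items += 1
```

Let's trace through this code step by step.

Initialize: n_items = 0
Entering loop: for pos in range(5):
After iteration 1: pos = 0, n_items = 5
After iteration 2: pos = 1, n_items = 9
After iteration 3: pos = 2, n_items = 12
After iteration 4: pos = 3, n_items = 14
After iteration 5: pos = 4, n_items = 15
Loop ends.

Final answer: 15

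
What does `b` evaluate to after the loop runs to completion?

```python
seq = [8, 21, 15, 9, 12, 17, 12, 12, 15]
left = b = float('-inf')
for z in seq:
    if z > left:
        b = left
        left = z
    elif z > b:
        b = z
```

Let's trace through this code step by step.

Initialize: seq = [8, 21, 15, 9, 12, 17, 12, 12, 15]
Initialize: left = -inf
Initialize: b = -inf
Entering loop: for z in seq:
After iteration 1: z = 8, left = 8, b = -inf
After iteration 2: z = 21, left = 21, b = 8
After iteration 3: z = 15, left = 21, b = 15
After iteration 4: z = 9, left = 21, b = 15
After iteration 5: z = 12, left = 21, b = 15
After iteration 6: z = 17, left = 21, b = 17
After iteration 7: z = 12, left = 21, b = 17
After iteration 8: z = 12, left = 21, b = 17
After iteration 9: z = 15, left = 21, b = 17
Loop ends.

Final answer: 17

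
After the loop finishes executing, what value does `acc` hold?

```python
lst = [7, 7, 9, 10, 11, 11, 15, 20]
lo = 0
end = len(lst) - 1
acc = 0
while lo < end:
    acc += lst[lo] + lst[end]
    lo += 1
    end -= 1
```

Let's trace through this code step by step.

Initialize: lst = [7, 7, 9, 10, 11, 11, 15, 20]
Initialize: lo = 0
Initialize: end = 7
Initialize: acc = 0
Entering loop: while lo < end:
After iteration 1: lo = 1, end = 6, acc = 27
After iteration 2: lo = 2, end = 5, acc = 49
After iteration 3: lo = 3, end = 4, acc = 69
After iteration 4: lo = 4, end = 3, acc = 90
Loop ends.

Final answer: 90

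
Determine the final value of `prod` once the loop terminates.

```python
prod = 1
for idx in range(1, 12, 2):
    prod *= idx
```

Let's trace through this code step by step.

Initialize: prod = 1
Entering loop: for idx in range(1, 12, 2):
After iteration 1: idx = 1, prod = 1
After iteration 2: idx = 3, prod = 3
After iteration 3: idx = 5, prod = 15
After iteration 4: idx = 7, prod = 105
After iteration 5: idx = 9, prod = 945
After iteration 6: idx = 11, prod = 10395
Loop ends.

Final answer: 10395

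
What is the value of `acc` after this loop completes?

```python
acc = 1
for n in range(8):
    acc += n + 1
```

Let's trace through this code step by step.

Initialize: acc = 1
Entering loop: for n in range(8):
After iteration 1: n = 0, acc = 2
After iteration 2: n = 1, acc = 4
After iteration 3: n = 2, acc = 7
After iteration 4: n = 3, acc = 11
After iteration 5: n = 4, acc = 16
After iteration 6: n = 5, acc = 22
After iteration 7: n = 6, acc = 29
After iteration 8: n = 7, acc = 37
Loop ends.

Final answer: 37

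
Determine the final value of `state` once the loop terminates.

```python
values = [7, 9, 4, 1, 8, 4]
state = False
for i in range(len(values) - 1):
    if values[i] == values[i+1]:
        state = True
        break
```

Let's trace through this code step by step.

Initialize: values = [7, 9, 4, 1, 8, 4]
Initialize: state = False
Entering loop: for i in range(len(values) - 1):
After iteration 1: i = 0, state = False
After iteration 2: i = 1, state = False
After iteration 3: i = 2, state = False
After iteration 4: i = 3, state = False
After iteration 5: i = 4, state = False
Loop ends.

Final answer: False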